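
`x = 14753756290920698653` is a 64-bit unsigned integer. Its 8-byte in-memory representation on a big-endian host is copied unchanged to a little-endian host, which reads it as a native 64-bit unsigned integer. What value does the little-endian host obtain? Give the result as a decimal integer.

14753756290920698653 in 64-bit hexadecimal is 0xCCBFDF2D8703531D.
Stored big-endian, the bytes at ascending addresses are CC BF DF 2D 87 03 53 1D.
Read back as little-endian, the first byte is least significant, giving 0x1D5303872DDFBFCC.
0x1D5303872DDFBFCC = 2113036529292001228.

2113036529292001228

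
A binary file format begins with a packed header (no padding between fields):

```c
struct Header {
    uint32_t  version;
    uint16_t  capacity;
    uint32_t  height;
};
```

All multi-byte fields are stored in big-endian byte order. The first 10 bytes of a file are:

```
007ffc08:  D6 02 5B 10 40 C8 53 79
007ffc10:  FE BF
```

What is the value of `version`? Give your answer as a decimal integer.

3590478608

`version` is the first field, at byte offset 0, occupying 4 bytes.
Bytes at offsets 0..3: D6 02 5B 10.
Big-endian stores the most-significant byte at the lowest address.
The bytes are already most-significant first: 0xD6025B10.
0xD6025B10 = 3590478608.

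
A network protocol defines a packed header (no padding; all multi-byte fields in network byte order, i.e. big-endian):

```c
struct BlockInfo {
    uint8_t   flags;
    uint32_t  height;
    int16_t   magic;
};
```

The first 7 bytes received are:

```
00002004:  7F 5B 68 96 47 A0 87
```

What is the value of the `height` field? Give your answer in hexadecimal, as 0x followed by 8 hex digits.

`height` follows `flags` (1 byte), so it starts at byte offset 1 and occupies 4 bytes.
Bytes at offsets 1..4: 5B 68 96 47.
In big-endian order the high byte comes first in memory.
The bytes are already most-significant first: 0x5B689647.

0x5B689647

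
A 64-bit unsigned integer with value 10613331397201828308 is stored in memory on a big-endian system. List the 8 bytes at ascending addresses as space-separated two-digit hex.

93 4A 20 AC 85 B7 19 D4

10613331397201828308 in hexadecimal, padded to 64 bits, is 0x934A20AC85B719D4.
Split into bytes (most-significant first): 93 4A 20 AC 85 B7 19 D4.
Big-endian: lowest address holds the most-significant byte.
So the memory order matches the most-significant-first order: 93 4A 20 AC 85 B7 19 D4.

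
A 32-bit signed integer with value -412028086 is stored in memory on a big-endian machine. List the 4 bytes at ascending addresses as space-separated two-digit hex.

Two's complement of -412028086 in 32 bits: 412028086 = 0x188F0CB6; invert → 0xE770F349; add 1 → 0xE770F34A.
Split into bytes (most-significant first): E7 70 F3 4A.
Big-endian stores the most-significant byte at the lowest address.
So the memory order matches the most-significant-first order: E7 70 F3 4A.

E7 70 F3 4A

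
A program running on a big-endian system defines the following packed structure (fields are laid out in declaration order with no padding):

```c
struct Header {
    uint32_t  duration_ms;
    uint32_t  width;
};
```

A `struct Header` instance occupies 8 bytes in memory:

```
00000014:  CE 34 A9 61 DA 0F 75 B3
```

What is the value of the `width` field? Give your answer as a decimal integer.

3658446259

`width` follows `duration_ms` (4 bytes), so it starts at byte offset 4 and occupies 4 bytes.
Bytes at offsets 4..7: DA 0F 75 B3.
Big-endian: lowest address holds the most-significant byte.
The bytes are already most-significant first: 0xDA0F75B3.
0xDA0F75B3 = 3658446259.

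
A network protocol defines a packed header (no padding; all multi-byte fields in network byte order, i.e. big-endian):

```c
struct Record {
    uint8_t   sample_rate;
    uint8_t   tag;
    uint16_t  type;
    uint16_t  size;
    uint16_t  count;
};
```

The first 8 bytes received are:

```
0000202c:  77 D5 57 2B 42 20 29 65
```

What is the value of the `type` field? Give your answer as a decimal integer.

`type` follows `sample_rate` (1 B), `tag` (1 B), so it starts at offset 1 + 1 = 2 and occupies 2 bytes.
Bytes at offsets 2..3: 57 2B.
Big-endian stores the most-significant byte at the lowest address.
The bytes are already most-significant first: 0x572B.
0x572B = 22315.

22315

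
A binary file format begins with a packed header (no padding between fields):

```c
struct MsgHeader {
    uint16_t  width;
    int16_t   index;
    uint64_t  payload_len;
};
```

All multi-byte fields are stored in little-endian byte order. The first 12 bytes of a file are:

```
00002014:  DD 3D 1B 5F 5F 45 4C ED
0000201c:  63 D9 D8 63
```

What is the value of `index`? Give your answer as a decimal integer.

`index` follows `width` (2 bytes), so it starts at byte offset 2 and occupies 2 bytes.
Bytes at offsets 2..3: 1B 5F.
Little-endian stores the least-significant byte at the lowest address.
Reassemble most-significant byte first: 5F 1B → 0x5F1B.
0x5F1B = 24347.

24347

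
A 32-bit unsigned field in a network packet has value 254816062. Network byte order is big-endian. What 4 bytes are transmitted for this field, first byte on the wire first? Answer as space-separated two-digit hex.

254816062 in hexadecimal, padded to 32 bits, is 0x0F302F3E.
Split into bytes (most-significant first): 0F 30 2F 3E.
In big-endian order the high byte comes first in memory.
So the memory order matches the most-significant-first order: 0F 30 2F 3E.

0F 30 2F 3E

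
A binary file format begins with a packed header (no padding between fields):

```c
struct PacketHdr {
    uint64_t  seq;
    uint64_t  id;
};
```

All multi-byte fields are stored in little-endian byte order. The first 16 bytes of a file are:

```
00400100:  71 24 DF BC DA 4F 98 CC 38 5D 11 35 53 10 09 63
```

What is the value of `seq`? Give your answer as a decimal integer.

`seq` is the first field, at byte offset 0, occupying 8 bytes.
Bytes at offsets 0..7: 71 24 DF BC DA 4F 98 CC.
In little-endian order the low byte comes first in memory.
Reassemble most-significant byte first: CC 98 4F DA BC DF 24 71 → 0xCC984FDABCDF2471.
0xCC984FDABCDF2471 = 14742621181087523953.

14742621181087523953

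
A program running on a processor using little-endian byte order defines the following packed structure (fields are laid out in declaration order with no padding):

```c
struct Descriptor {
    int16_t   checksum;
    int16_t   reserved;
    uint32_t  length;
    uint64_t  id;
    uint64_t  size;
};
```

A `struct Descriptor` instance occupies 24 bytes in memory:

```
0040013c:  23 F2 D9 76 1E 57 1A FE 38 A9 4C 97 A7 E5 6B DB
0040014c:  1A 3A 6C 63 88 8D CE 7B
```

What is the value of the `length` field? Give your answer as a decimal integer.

4263139102

`length` follows `checksum` (2 B), `reserved` (2 B), so it starts at offset 2 + 2 = 4 and occupies 4 bytes.
Bytes at offsets 4..7: 1E 57 1A FE.
Little-endian stores the least-significant byte at the lowest address.
Reassemble most-significant byte first: FE 1A 57 1E → 0xFE1A571E.
0xFE1A571E = 4263139102.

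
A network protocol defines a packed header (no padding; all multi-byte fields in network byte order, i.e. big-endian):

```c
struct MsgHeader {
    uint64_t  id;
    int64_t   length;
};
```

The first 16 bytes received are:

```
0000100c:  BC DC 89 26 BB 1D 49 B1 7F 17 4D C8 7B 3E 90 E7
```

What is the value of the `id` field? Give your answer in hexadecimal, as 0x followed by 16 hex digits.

0xBCDC8926BB1D49B1

`id` is the first field, at byte offset 0, occupying 8 bytes.
Bytes at offsets 0..7: BC DC 89 26 BB 1D 49 B1.
In big-endian order the high byte comes first in memory.
The bytes are already most-significant first: 0xBCDC8926BB1D49B1.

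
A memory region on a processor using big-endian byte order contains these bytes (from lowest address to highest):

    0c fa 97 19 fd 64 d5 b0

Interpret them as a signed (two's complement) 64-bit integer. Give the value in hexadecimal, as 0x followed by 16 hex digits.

Big-endian: lowest address holds the most-significant byte.
The bytes are already most-significant first: 0x0CFA9719FD64D5B0.

0x0CFA9719FD64D5B0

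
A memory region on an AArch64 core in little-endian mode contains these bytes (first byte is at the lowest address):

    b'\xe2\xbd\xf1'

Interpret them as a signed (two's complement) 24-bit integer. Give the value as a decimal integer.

In little-endian order the low byte comes first in memory.
Reassemble most-significant byte first: F1 BD E2 → 0xF1BDE2.
Top bit is set, so as a signed 24-bit value this is 0xF1BDE2 − 2^24 = -934430.

-934430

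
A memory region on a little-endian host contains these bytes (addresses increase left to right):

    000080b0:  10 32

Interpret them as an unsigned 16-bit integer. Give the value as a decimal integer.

12816

Little-endian: lowest address holds the least-significant byte.
Reassemble most-significant byte first: 32 10 → 0x3210.
0x3210 = 12816.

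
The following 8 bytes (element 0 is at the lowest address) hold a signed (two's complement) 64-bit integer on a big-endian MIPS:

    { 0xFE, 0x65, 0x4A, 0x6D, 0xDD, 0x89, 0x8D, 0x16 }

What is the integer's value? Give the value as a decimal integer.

-115604379699409642

Big-endian stores the most-significant byte at the lowest address.
The bytes are already most-significant first: 0xFE654A6DDD898D16.
Top bit is set, so as a signed 64-bit value this is 0xFE654A6DDD898D16 − 2^64 = -115604379699409642.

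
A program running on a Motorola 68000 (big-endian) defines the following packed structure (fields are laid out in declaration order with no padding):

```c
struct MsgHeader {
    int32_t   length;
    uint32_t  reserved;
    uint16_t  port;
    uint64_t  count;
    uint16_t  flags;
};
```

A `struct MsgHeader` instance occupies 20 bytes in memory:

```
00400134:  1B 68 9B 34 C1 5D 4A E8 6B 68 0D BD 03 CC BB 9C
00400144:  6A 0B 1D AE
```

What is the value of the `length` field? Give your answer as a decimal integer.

`length` is the first field, at byte offset 0, occupying 4 bytes.
Bytes at offsets 0..3: 1B 68 9B 34.
Big-endian stores the most-significant byte at the lowest address.
The bytes are already most-significant first: 0x1B689B34.
0x1B689B34 = 459840308.

459840308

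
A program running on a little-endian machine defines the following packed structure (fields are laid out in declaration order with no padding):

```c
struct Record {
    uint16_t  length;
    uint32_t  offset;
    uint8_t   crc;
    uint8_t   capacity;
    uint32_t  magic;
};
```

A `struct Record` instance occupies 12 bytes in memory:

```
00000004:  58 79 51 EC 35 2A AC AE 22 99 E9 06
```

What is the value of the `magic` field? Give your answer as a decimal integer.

`magic` follows `length` (2 B), `offset` (4 B), `crc` (1 B), `capacity` (1 B), so it starts at offset 2 + 4 + 1 + 1 = 8 and occupies 4 bytes.
Bytes at offsets 8..11: 22 99 E9 06.
Little-endian stores the least-significant byte at the lowest address.
Reassemble most-significant byte first: 06 E9 99 22 → 0x06E99922.
0x06E99922 = 115972386.

115972386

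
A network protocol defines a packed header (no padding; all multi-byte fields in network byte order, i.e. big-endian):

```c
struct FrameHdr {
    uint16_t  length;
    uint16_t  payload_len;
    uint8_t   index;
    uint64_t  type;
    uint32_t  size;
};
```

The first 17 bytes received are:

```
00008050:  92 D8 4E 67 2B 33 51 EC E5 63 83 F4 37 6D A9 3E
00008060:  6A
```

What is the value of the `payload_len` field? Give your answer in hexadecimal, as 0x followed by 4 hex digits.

0x4E67

`payload_len` follows `length` (2 bytes), so it starts at byte offset 2 and occupies 2 bytes.
Bytes at offsets 2..3: 4E 67.
In big-endian order the high byte comes first in memory.
The bytes are already most-significant first: 0x4E67.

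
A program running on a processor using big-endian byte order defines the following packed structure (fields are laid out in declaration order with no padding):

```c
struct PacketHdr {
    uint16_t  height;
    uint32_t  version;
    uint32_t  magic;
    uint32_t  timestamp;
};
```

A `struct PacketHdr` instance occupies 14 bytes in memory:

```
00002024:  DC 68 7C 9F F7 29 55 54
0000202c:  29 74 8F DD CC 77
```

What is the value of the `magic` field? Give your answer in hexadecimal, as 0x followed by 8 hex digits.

`magic` follows `height` (2 B), `version` (4 B), so it starts at offset 2 + 4 = 6 and occupies 4 bytes.
Bytes at offsets 6..9: 55 54 29 74.
Big-endian: lowest address holds the most-significant byte.
The bytes are already most-significant first: 0x55542974.

0x55542974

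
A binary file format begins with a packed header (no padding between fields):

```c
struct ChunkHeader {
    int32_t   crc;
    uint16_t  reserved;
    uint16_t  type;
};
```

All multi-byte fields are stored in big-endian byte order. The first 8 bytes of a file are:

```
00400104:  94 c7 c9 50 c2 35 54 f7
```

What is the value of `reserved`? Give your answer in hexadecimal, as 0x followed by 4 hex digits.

`reserved` follows `crc` (4 bytes), so it starts at byte offset 4 and occupies 2 bytes.
Bytes at offsets 4..5: C2 35.
In big-endian order the high byte comes first in memory.
The bytes are already most-significant first: 0xC235.

0xC235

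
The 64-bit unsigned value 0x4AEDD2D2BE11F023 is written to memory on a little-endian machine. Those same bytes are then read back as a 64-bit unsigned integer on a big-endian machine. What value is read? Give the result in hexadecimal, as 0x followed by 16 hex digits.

Stored little-endian, the bytes at ascending addresses are 23 F0 11 BE D2 D2 ED 4A.
Read back as big-endian, the last byte is least significant, giving 0x23F011BED2D2ED4A.

0x23F011BED2D2ED4A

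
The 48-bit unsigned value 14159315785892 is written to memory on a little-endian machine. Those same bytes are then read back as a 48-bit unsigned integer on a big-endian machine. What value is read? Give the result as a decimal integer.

181251859865612

14159315785892 in 48-bit hexadecimal is 0x0CE0B8FCD8A4.
Stored little-endian, the bytes at ascending addresses are A4 D8 FC B8 E0 0C.
Read back as big-endian, the last byte is least significant, giving 0xA4D8FCB8E00C.
0xA4D8FCB8E00C = 181251859865612.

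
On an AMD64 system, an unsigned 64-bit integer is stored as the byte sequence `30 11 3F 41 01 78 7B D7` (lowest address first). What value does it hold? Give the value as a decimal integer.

Little-endian: lowest address holds the least-significant byte.
Reassemble most-significant byte first: D7 7B 78 01 41 3F 11 30 → 0xD77B7801413F1130.
0xD77B7801413F1130 = 15527136087074869552.

15527136087074869552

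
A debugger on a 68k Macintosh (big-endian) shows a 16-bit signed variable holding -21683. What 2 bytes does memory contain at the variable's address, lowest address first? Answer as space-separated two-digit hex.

Two's complement of -21683 in 16 bits: 21683 = 0x54B3; invert → 0xAB4C; add 1 → 0xAB4D.
Split into bytes (most-significant first): AB 4D.
Big-endian stores the most-significant byte at the lowest address.
So the memory order matches the most-significant-first order: AB 4D.

AB 4D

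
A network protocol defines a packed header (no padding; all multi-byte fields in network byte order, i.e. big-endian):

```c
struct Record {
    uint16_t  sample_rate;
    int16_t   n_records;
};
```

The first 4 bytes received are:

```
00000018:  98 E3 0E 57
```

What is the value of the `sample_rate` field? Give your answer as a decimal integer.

`sample_rate` is the first field, at byte offset 0, occupying 2 bytes.
Bytes at offsets 0..1: 98 E3.
Big-endian stores the most-significant byte at the lowest address.
The bytes are already most-significant first: 0x98E3.
0x98E3 = 39139.

39139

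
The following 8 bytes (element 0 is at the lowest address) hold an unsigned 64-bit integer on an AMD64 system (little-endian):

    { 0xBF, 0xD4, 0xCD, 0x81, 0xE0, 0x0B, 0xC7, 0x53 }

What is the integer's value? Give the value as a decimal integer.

6036806884391769279

In little-endian order the low byte comes first in memory.
Reassemble most-significant byte first: 53 C7 0B E0 81 CD D4 BF → 0x53C70BE081CDD4BF.
0x53C70BE081CDD4BF = 6036806884391769279.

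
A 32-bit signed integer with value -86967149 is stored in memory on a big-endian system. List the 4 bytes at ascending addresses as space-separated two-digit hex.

FA D0 FC 93

Two's complement of -86967149 in 32 bits: 86967149 = 0x052F036D; invert → 0xFAD0FC92; add 1 → 0xFAD0FC93.
Split into bytes (most-significant first): FA D0 FC 93.
In big-endian order the high byte comes first in memory.
So the memory order matches the most-significant-first order: FA D0 FC 93.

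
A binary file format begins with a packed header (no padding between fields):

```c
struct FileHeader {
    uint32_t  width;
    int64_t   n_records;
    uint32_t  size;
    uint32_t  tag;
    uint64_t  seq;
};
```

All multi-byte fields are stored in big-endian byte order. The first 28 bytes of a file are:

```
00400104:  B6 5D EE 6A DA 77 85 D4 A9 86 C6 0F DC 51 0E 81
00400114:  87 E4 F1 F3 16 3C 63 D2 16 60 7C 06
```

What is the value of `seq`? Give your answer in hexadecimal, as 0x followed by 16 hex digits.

`seq` follows `width` (4 B), `n_records` (8 B), `size` (4 B), `tag` (4 B), so it starts at offset 4 + 8 + 4 + 4 = 20 and occupies 8 bytes.
Bytes at offsets 20..27: 16 3C 63 D2 16 60 7C 06.
In big-endian order the high byte comes first in memory.
The bytes are already most-significant first: 0x163C63D216607C06.

0x163C63D216607C06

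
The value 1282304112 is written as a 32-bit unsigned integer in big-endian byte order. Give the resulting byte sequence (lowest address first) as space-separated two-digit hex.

4C 6E 68 70

1282304112 in hexadecimal, padded to 32 bits, is 0x4C6E6870.
Split into bytes (most-significant first): 4C 6E 68 70.
Big-endian: lowest address holds the most-significant byte.
So the memory order matches the most-significant-first order: 4C 6E 68 70.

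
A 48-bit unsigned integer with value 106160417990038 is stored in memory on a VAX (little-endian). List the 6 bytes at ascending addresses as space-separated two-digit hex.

96 E5 00 66 8D 60

106160417990038 in hexadecimal, padded to 48 bits, is 0x608D6600E596.
Split into bytes (most-significant first): 60 8D 66 00 E5 96.
Little-endian: lowest address holds the least-significant byte.
So at ascending addresses the bytes are 96 E5 00 66 8D 60.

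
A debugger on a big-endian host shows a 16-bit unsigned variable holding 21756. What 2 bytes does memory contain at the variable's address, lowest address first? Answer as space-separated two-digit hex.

21756 in hexadecimal, padded to 16 bits, is 0x54FC.
Split into bytes (most-significant first): 54 FC.
Big-endian: lowest address holds the most-significant byte.
So the memory order matches the most-significant-first order: 54 FC.

54 FC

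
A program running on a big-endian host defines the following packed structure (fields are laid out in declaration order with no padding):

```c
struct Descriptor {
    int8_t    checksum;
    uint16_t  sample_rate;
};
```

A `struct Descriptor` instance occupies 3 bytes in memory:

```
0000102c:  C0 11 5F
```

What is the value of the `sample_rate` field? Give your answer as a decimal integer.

4447

`sample_rate` follows `checksum` (1 byte), so it starts at byte offset 1 and occupies 2 bytes.
Bytes at offsets 1..2: 11 5F.
Big-endian stores the most-significant byte at the lowest address.
The bytes are already most-significant first: 0x115F.
0x115F = 4447.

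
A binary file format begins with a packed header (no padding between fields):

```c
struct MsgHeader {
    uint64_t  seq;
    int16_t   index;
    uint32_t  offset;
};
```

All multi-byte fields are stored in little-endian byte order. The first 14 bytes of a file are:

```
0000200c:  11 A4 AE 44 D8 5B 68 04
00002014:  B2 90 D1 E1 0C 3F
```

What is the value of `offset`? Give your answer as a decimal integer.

`offset` follows `seq` (8 B), `index` (2 B), so it starts at offset 8 + 2 = 10 and occupies 4 bytes.
Bytes at offsets 10..13: D1 E1 0C 3F.
In little-endian order the low byte comes first in memory.
Reassemble most-significant byte first: 3F 0C E1 D1 → 0x3F0CE1D1.
0x3F0CE1D1 = 1057808849.

1057808849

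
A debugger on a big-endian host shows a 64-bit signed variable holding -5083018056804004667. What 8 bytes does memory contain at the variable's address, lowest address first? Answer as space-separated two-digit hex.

B9 75 7E 02 21 4D 0C C5

Two's complement of -5083018056804004667 in 64 bits: 5083018056804004667 = 0x468A81FDDEB2F33B; invert → 0xB9757E02214D0CC4; add 1 → 0xB9757E02214D0CC5.
Split into bytes (most-significant first): B9 75 7E 02 21 4D 0C C5.
In big-endian order the high byte comes first in memory.
So the memory order matches the most-significant-first order: B9 75 7E 02 21 4D 0C C5.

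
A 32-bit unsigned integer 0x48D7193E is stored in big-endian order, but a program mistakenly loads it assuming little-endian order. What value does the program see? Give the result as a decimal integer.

Stored big-endian, the bytes at ascending addresses are 48 D7 19 3E.
Read back as little-endian, the first byte is least significant, giving 0x3E19D748.
0x3E19D748 = 1041880904.

1041880904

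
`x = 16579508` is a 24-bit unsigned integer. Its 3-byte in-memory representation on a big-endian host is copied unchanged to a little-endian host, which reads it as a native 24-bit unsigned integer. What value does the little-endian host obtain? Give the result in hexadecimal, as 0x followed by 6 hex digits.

16579508 in 24-bit hexadecimal is 0xFCFBB4.
Stored big-endian, the bytes at ascending addresses are FC FB B4.
Read back as little-endian, the first byte is least significant, giving 0xB4FBFC.

0xB4FBFC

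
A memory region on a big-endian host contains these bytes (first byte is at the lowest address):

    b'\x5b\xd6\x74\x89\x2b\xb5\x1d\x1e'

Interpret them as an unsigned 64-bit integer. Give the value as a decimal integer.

Big-endian stores the most-significant byte at the lowest address.
The bytes are already most-significant first: 0x5BD674892BB51D1E.
0x5BD674892BB51D1E = 6617604834960153886.

6617604834960153886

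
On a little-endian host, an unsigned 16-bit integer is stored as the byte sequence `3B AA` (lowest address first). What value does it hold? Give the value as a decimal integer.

43579

Little-endian: lowest address holds the least-significant byte.
Reassemble most-significant byte first: AA 3B → 0xAA3B.
0xAA3B = 43579.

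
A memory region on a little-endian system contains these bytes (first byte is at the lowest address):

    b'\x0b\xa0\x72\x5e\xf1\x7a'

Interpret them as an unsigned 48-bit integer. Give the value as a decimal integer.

135177090277387

Little-endian: lowest address holds the least-significant byte.
Reassemble most-significant byte first: 7A F1 5E 72 A0 0B → 0x7AF15E72A00B.
0x7AF15E72A00B = 135177090277387.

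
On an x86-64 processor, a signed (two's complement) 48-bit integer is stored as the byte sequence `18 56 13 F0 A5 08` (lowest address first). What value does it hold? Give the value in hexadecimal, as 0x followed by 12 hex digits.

0x08A5F0135618

Little-endian stores the least-significant byte at the lowest address.
Reassemble most-significant byte first: 08 A5 F0 13 56 18 → 0x08A5F0135618.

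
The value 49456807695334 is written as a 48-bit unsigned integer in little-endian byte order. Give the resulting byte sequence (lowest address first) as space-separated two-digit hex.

E6 53 74 0F FB 2C

49456807695334 in hexadecimal, padded to 48 bits, is 0x2CFB0F7453E6.
Split into bytes (most-significant first): 2C FB 0F 74 53 E6.
Little-endian stores the least-significant byte at the lowest address.
So at ascending addresses the bytes are E6 53 74 0F FB 2C.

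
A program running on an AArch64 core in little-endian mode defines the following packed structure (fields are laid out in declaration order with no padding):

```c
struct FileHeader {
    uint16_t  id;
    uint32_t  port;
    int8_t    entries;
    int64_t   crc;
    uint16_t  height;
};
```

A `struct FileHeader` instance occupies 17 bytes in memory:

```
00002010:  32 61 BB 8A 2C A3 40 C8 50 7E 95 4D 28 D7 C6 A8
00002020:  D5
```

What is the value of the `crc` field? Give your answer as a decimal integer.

`crc` follows `id` (2 B), `port` (4 B), `entries` (1 B), so it starts at offset 2 + 4 + 1 = 7 and occupies 8 bytes.
Bytes at offsets 7..14: C8 50 7E 95 4D 28 D7 C6.
In little-endian order the low byte comes first in memory.
Reassemble most-significant byte first: C6 D7 28 4D 95 7E 50 C8 → 0xC6D7284D957E50C8.
Top bit is set, so as a signed 64-bit value this is 0xC6D7284D957E50C8 − 2^64 = -4118779020521353016.

-4118779020521353016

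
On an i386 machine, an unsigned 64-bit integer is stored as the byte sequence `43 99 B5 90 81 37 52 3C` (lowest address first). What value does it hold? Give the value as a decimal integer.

4346597619984079171

Little-endian: lowest address holds the least-significant byte.
Reassemble most-significant byte first: 3C 52 37 81 90 B5 99 43 → 0x3C52378190B59943.
0x3C52378190B59943 = 4346597619984079171.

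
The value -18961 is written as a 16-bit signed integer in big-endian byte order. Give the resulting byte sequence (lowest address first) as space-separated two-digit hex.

B5 EF

Two's complement of -18961 in 16 bits: 18961 = 0x4A11; invert → 0xB5EE; add 1 → 0xB5EF.
Split into bytes (most-significant first): B5 EF.
Big-endian: lowest address holds the most-significant byte.
So the memory order matches the most-significant-first order: B5 EF.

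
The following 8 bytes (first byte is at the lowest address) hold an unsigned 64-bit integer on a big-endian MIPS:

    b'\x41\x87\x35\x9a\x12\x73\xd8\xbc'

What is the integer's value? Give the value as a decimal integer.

Big-endian stores the most-significant byte at the lowest address.
The bytes are already most-significant first: 0x4187359A1273D8BC.
0x4187359A1273D8BC = 4721801670172072124.

4721801670172072124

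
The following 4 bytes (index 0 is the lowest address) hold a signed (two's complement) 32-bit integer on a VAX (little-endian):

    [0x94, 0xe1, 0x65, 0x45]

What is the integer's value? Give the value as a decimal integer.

Little-endian: lowest address holds the least-significant byte.
Reassemble most-significant byte first: 45 65 E1 94 → 0x4565E194.
0x4565E194 = 1164304788.

1164304788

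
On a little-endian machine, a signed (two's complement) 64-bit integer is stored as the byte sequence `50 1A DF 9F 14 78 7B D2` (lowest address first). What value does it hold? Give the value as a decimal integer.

-3279895873632396720

Little-endian stores the least-significant byte at the lowest address.
Reassemble most-significant byte first: D2 7B 78 14 9F DF 1A 50 → 0xD27B78149FDF1A50.
Top bit is set, so as a signed 64-bit value this is 0xD27B78149FDF1A50 − 2^64 = -3279895873632396720.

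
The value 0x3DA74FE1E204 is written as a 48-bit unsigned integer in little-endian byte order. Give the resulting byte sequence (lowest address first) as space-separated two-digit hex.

04 E2 E1 4F A7 3D

Split into bytes (most-significant first): 3D A7 4F E1 E2 04.
In little-endian order the low byte comes first in memory.
So at ascending addresses the bytes are 04 E2 E1 4F A7 3D.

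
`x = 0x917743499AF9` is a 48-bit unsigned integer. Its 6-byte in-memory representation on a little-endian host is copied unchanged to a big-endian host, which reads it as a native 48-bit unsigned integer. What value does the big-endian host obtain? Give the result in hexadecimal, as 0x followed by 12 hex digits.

Stored little-endian, the bytes at ascending addresses are F9 9A 49 43 77 91.
Read back as big-endian, the last byte is least significant, giving 0xF99A49437791.

0xF99A49437791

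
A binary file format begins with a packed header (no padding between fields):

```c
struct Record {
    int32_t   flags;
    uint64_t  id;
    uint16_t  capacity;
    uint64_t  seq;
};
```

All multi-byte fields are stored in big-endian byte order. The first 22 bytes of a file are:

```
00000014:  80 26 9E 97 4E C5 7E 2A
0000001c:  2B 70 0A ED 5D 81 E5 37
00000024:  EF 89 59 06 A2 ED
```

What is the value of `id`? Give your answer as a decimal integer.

`id` follows `flags` (4 bytes), so it starts at byte offset 4 and occupies 8 bytes.
Bytes at offsets 4..11: 4E C5 7E 2A 2B 70 0A ED.
Big-endian: lowest address holds the most-significant byte.
The bytes are already most-significant first: 0x4EC57E2A2B700AED.
0x4EC57E2A2B700AED = 5676081624952867565.

5676081624952867565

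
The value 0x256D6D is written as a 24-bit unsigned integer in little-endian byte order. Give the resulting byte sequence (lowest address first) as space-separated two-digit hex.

6D 6D 25

Split into bytes (most-significant first): 25 6D 6D.
Little-endian stores the least-significant byte at the lowest address.
So at ascending addresses the bytes are 6D 6D 25.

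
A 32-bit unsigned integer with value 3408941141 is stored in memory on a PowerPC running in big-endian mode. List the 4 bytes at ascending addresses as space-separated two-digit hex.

CB 30 50 55

3408941141 in hexadecimal, padded to 32 bits, is 0xCB305055.
Split into bytes (most-significant first): CB 30 50 55.
Big-endian stores the most-significant byte at the lowest address.
So the memory order matches the most-significant-first order: CB 30 50 55.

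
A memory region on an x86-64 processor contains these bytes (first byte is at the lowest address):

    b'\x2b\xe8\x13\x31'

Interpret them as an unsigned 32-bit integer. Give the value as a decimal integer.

In little-endian order the low byte comes first in memory.
Reassemble most-significant byte first: 31 13 E8 2B → 0x3113E82B.
0x3113E82B = 823388203.

823388203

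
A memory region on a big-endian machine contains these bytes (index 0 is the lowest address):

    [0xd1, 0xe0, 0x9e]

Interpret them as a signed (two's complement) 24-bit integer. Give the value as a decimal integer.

-3022690

In big-endian order the high byte comes first in memory.
The bytes are already most-significant first: 0xD1E09E.
Top bit is set, so as a signed 24-bit value this is 0xD1E09E − 2^24 = -3022690.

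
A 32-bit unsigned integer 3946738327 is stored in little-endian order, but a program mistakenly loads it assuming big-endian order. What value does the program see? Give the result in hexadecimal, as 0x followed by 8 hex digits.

3946738327 in 32-bit hexadecimal is 0xEB3E7297.
Stored little-endian, the bytes at ascending addresses are 97 72 3E EB.
Read back as big-endian, the last byte is least significant, giving 0x97723EEB.

0x97723EEB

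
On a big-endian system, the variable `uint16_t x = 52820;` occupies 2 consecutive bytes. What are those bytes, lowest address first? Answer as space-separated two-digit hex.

52820 in hexadecimal, padded to 16 bits, is 0xCE54.
Split into bytes (most-significant first): CE 54.
Big-endian: lowest address holds the most-significant byte.
So the memory order matches the most-significant-first order: CE 54.

CE 54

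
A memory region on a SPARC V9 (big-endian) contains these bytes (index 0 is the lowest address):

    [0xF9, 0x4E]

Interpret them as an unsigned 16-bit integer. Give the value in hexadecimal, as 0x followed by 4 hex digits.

Big-endian stores the most-significant byte at the lowest address.
The bytes are already most-significant first: 0xF94E.

0xF94E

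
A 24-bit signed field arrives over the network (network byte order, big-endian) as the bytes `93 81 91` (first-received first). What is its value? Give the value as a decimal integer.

-7110255

Big-endian: lowest address holds the most-significant byte.
The bytes are already most-significant first: 0x938191.
Top bit is set, so as a signed 24-bit value this is 0x938191 − 2^24 = -7110255.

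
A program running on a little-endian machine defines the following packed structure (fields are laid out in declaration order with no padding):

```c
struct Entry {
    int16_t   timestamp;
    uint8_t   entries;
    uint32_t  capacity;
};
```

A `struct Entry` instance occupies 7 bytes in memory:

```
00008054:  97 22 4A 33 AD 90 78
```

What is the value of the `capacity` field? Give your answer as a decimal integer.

2022747443

`capacity` follows `timestamp` (2 B), `entries` (1 B), so it starts at offset 2 + 1 = 3 and occupies 4 bytes.
Bytes at offsets 3..6: 33 AD 90 78.
In little-endian order the low byte comes first in memory.
Reassemble most-significant byte first: 78 90 AD 33 → 0x7890AD33.
0x7890AD33 = 2022747443.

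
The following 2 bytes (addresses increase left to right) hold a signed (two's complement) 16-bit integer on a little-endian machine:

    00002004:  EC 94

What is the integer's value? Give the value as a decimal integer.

-27412

Little-endian stores the least-significant byte at the lowest address.
Reassemble most-significant byte first: 94 EC → 0x94EC.
Top bit is set, so as a signed 16-bit value this is 0x94EC − 2^16 = -27412.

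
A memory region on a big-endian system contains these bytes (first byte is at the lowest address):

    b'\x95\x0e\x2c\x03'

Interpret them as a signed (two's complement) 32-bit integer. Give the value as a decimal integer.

In big-endian order the high byte comes first in memory.
The bytes are already most-significant first: 0x950E2C03.
Top bit is set, so as a signed 32-bit value this is 0x950E2C03 − 2^32 = -1794233341.

-1794233341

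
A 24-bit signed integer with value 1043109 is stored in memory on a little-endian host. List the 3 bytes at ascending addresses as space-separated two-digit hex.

A5 EA 0F

1043109 in hexadecimal, padded to 24 bits, is 0x0FEAA5.
Split into bytes (most-significant first): 0F EA A5.
Little-endian stores the least-significant byte at the lowest address.
So at ascending addresses the bytes are A5 EA 0F.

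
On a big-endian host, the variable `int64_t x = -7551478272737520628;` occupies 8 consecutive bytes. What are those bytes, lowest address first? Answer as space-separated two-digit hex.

Two's complement of -7551478272737520628 in 64 bits: 7551478272737520628 = 0x68CC3D7AC799ABF4; invert → 0x9733C2853866540B; add 1 → 0x9733C2853866540C.
Split into bytes (most-significant first): 97 33 C2 85 38 66 54 0C.
In big-endian order the high byte comes first in memory.
So the memory order matches the most-significant-first order: 97 33 C2 85 38 66 54 0C.

97 33 C2 85 38 66 54 0C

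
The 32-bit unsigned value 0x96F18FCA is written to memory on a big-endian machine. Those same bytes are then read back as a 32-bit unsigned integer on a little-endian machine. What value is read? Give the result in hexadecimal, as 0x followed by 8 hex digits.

0xCA8FF196

Stored big-endian, the bytes at ascending addresses are 96 F1 8F CA.
Read back as little-endian, the first byte is least significant, giving 0xCA8FF196.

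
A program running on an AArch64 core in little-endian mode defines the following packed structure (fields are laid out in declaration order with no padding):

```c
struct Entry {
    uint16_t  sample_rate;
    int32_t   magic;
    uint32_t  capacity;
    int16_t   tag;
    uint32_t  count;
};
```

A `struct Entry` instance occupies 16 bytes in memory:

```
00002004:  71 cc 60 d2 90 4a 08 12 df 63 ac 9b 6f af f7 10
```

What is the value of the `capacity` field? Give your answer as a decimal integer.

`capacity` follows `sample_rate` (2 B), `magic` (4 B), so it starts at offset 2 + 4 = 6 and occupies 4 bytes.
Bytes at offsets 6..9: 08 12 DF 63.
Little-endian: lowest address holds the least-significant byte.
Reassemble most-significant byte first: 63 DF 12 08 → 0x63DF1208.
0x63DF1208 = 1675563528.

1675563528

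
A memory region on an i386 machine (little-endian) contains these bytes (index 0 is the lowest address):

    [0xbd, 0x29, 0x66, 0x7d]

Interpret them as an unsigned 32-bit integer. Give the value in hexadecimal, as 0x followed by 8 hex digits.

0x7D6629BD

Little-endian: lowest address holds the least-significant byte.
Reassemble most-significant byte first: 7D 66 29 BD → 0x7D6629BD.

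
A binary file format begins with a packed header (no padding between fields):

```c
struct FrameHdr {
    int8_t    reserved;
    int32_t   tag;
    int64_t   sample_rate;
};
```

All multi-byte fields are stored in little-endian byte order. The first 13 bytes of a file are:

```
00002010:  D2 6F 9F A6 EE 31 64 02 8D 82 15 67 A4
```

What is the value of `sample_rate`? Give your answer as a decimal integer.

`sample_rate` follows `reserved` (1 B), `tag` (4 B), so it starts at offset 1 + 4 = 5 and occupies 8 bytes.
Bytes at offsets 5..12: 31 64 02 8D 82 15 67 A4.
Little-endian stores the least-significant byte at the lowest address.
Reassemble most-significant byte first: A4 67 15 82 8D 02 64 31 → 0xA46715828D026431.
Top bit is set, so as a signed 64-bit value this is 0xA46715828D026431 − 2^64 = -6600283078432496591.

-6600283078432496591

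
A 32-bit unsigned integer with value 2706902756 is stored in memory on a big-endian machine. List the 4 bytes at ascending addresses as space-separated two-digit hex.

A1 58 0E E4

2706902756 in hexadecimal, padded to 32 bits, is 0xA1580EE4.
Split into bytes (most-significant first): A1 58 0E E4.
Big-endian: lowest address holds the most-significant byte.
So the memory order matches the most-significant-first order: A1 58 0E E4.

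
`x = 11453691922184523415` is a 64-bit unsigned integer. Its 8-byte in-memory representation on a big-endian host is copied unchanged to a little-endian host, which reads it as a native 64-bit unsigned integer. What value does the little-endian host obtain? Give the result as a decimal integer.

11453691922184523415 in 64-bit hexadecimal is 0x9EF3B01E7491CE97.
Stored big-endian, the bytes at ascending addresses are 9E F3 B0 1E 74 91 CE 97.
Read back as little-endian, the first byte is least significant, giving 0x97CE91741EB0F39E.
0x97CE91741EB0F39E = 10938840472846660510.

10938840472846660510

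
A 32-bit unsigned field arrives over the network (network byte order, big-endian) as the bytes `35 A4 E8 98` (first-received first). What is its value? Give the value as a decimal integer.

In big-endian order the high byte comes first in memory.
The bytes are already most-significant first: 0x35A4E898.
0x35A4E898 = 899999896.

899999896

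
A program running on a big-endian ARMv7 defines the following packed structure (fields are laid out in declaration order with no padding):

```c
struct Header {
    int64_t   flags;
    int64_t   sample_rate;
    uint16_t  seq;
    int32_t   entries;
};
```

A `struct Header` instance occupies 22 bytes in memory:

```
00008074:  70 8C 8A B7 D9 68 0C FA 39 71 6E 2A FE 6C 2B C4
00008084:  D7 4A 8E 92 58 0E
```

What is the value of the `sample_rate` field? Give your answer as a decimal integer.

`sample_rate` follows `flags` (8 bytes), so it starts at byte offset 8 and occupies 8 bytes.
Bytes at offsets 8..15: 39 71 6E 2A FE 6C 2B C4.
In big-endian order the high byte comes first in memory.
The bytes are already most-significant first: 0x39716E2AFE6C2BC4.
0x39716E2AFE6C2BC4 = 4139210663466380228.

4139210663466380228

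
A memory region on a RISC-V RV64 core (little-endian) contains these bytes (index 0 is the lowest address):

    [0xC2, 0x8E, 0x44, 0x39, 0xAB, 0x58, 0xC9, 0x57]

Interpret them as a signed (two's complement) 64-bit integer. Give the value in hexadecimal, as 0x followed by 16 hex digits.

Little-endian: lowest address holds the least-significant byte.
Reassemble most-significant byte first: 57 C9 58 AB 39 44 8E C2 → 0x57C958AB39448EC2.

0x57C958AB39448EC2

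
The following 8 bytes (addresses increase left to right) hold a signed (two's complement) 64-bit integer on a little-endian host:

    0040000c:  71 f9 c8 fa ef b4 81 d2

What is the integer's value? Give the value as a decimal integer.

Little-endian: lowest address holds the least-significant byte.
Reassemble most-significant byte first: D2 81 B4 EF FA C8 F9 71 → 0xD281B4EFFAC8F971.
Top bit is set, so as a signed 64-bit value this is 0xD281B4EFFAC8F971 − 2^64 = -3278140110951351951.

-3278140110951351951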